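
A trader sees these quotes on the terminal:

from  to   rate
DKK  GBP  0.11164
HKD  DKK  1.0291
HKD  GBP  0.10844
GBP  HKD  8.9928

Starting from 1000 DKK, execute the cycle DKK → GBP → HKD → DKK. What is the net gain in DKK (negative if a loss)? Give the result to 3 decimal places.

33.171

1000 DKK × 0.11164 = 111.64 GBP
111.64 GBP × 8.9928 = 1003.956192 HKD
1003.956192 HKD × 1.0291 = 1033.1713171872 DKK
Net change: 1033.1713171872 − 1000 = 33.1713171872 DKK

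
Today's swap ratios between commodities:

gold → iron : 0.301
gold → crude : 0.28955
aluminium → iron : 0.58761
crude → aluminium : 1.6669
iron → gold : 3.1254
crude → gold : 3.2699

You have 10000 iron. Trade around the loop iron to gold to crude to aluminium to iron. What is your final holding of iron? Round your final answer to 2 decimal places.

8863.96

10000 iron × 3.1254 = 31254 gold
31254 gold × 0.28955 = 9049.5957 crude
9049.5957 crude × 1.6669 = 15084.77107233 aluminium
15084.77107233 aluminium × 0.58761 = 8863.9623298118313 iron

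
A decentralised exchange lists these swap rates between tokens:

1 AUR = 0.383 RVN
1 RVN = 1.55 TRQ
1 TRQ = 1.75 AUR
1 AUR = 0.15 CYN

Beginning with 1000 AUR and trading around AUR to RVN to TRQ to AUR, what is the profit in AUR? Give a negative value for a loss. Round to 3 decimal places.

38.888

1000 AUR × 0.383 = 383 RVN
383 RVN × 1.55 = 593.65 TRQ
593.65 TRQ × 1.75 = 1038.8875 AUR
Net change: 1038.8875 − 1000 = 38.8875 AUR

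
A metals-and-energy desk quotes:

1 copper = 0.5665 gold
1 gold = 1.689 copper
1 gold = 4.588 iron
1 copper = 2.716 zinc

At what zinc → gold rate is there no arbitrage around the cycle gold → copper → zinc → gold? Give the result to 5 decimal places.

0.21799

Known legs of the cycle: 1.689 × 2.716 = 4.587324
For no arbitrage the full-cycle product must be 1, so the missing rate is 1 / 4.587324 ≈ 0.2179920.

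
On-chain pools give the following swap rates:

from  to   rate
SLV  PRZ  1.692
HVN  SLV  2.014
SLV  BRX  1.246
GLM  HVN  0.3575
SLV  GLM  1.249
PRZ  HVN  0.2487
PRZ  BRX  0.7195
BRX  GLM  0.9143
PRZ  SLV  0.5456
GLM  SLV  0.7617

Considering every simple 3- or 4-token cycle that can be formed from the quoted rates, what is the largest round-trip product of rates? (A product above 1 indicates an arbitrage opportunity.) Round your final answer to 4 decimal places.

0.8993

SLV→GLM→HVN→SLV: 1.249 × 0.3575 × 2.014 = 0.89929
SLV→BRX→GLM→SLV: 1.246 × 0.9143 × 0.7617 = 0.86774
SLV→PRZ→BRX→GLM→SLV: 1.692 × 0.7195 × 0.9143 × 0.7617 = 0.84782
SLV→PRZ→HVN→SLV: 1.692 × 0.2487 × 2.014 = 0.84749
SLV→BRX→GLM→HVN→SLV: 1.246 × 0.9143 × 0.3575 × 2.014 = 0.82024
Maximum is SLV→GLM→HVN→SLV at 0.8993; no arbitrage — every cycle loses value.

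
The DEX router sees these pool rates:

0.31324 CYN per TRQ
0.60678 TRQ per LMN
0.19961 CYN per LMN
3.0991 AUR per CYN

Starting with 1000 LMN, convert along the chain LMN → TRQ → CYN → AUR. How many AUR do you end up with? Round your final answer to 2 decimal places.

589.04

1000 LMN × 0.60678 = 606.78 TRQ
606.78 TRQ × 0.31324 = 190.0677672 CYN
190.0677672 CYN × 3.0991 = 589.03901732952 AUR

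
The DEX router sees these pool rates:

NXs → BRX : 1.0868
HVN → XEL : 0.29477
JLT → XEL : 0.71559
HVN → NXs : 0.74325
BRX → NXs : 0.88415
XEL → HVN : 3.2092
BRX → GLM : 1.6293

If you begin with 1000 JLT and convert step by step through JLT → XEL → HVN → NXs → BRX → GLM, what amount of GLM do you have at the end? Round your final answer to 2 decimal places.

3022.36

1000 JLT × 0.71559 = 715.59 XEL
715.59 XEL × 3.2092 = 2296.471428 HVN
2296.471428 HVN × 0.74325 = 1706.852388861 NXs
1706.852388861 NXs × 1.0868 = 1855.0071762141348 BRX
1855.0071762141348 BRX × 1.6293 = 3022.36319220568982964 GLM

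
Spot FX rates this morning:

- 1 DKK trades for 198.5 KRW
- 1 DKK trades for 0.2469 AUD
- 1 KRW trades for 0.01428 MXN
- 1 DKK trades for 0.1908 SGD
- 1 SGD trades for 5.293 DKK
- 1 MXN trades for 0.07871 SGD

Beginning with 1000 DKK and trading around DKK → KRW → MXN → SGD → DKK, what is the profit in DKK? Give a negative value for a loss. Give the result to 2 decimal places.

180.92

1000 DKK × 198.5 = 198500 KRW
198500 KRW × 0.01428 = 2834.58 MXN
2834.58 MXN × 0.07871 = 223.1097918 SGD
223.1097918 SGD × 5.293 = 1180.9201279974 DKK
Net change: 1180.9201279974 − 1000 = 180.9201279974 DKK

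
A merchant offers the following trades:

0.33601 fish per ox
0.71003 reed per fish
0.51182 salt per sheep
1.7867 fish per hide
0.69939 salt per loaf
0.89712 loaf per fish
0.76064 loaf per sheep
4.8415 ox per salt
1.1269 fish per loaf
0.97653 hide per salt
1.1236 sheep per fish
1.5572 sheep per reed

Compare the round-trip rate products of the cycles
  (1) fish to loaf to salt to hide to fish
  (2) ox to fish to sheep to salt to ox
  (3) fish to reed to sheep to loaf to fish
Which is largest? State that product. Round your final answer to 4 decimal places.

(1) 0.89712 × 0.69939 × 0.97653 × 1.7867 = 1.09473
(2) 0.33601 × 1.1236 × 0.51182 × 4.8415 = 0.93554
(3) 0.71003 × 1.5572 × 0.76064 × 1.1269 = 0.94773
Highest is cycle (1) at 1.0947 (>1, arbitrage).

1.0947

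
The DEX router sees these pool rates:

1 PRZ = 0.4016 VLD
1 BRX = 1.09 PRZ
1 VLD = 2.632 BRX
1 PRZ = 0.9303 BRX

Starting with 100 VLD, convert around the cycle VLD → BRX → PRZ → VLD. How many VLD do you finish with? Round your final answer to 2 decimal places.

115.21

100 VLD × 2.632 = 263.2 BRX
263.2 BRX × 1.09 = 286.888 PRZ
286.888 PRZ × 0.4016 = 115.2142208 VLD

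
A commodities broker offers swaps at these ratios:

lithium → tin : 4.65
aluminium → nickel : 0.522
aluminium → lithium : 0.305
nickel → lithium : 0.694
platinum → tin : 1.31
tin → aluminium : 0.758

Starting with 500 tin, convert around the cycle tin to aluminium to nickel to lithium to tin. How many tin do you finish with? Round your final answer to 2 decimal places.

500 tin × 0.758 = 379 aluminium
379 aluminium × 0.522 = 197.838 nickel
197.838 nickel × 0.694 = 137.299572 lithium
137.299572 lithium × 4.65 = 638.4430098 tin

638.44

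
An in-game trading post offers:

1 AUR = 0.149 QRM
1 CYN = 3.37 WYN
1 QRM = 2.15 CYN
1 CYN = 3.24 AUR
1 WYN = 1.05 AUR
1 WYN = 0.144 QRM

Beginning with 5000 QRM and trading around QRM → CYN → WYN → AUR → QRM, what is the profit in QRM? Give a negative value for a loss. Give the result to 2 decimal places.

5000 QRM × 2.15 = 10750 CYN
10750 CYN × 3.37 = 36227.5 WYN
36227.5 WYN × 1.05 = 38038.875 AUR
38038.875 AUR × 0.149 = 5667.792375 QRM
Net change: 5667.792375 − 5000 = 667.792375 QRM

667.79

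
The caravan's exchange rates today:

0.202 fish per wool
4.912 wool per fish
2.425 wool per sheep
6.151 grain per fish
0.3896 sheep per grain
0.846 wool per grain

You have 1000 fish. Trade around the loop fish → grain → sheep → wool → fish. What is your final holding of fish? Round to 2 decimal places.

1173.89

1000 fish × 6.151 = 6151 grain
6151 grain × 0.3896 = 2396.4296 sheep
2396.4296 sheep × 2.425 = 5811.34178 wool
5811.34178 wool × 0.202 = 1173.89103956 fish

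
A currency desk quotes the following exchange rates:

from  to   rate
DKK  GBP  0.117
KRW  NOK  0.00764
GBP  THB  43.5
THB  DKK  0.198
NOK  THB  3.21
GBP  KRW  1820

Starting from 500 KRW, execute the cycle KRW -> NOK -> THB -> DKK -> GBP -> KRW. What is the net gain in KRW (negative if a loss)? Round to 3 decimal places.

500 KRW × 0.00764 = 3.82 NOK
3.82 NOK × 3.21 = 12.2622 THB
12.2622 THB × 0.198 = 2.4279156 DKK
2.4279156 DKK × 0.117 = 0.2840661252 GBP
0.2840661252 GBP × 1820 = 517.000347864 KRW
Net change: 517.000347864 − 500 = 17.000347864 KRW

17.000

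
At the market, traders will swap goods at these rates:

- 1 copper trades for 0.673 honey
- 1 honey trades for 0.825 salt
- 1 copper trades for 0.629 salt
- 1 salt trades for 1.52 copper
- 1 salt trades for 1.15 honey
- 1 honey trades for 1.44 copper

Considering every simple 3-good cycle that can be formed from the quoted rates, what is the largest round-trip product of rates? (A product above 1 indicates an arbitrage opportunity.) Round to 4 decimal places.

salt→honey→copper→salt: 1.15 × 1.44 × 0.629 = 1.04162
salt→copper→honey→salt: 1.52 × 0.673 × 0.825 = 0.84394
Maximum is salt→honey→copper→salt at 1.0416; arbitrage exists.

1.0416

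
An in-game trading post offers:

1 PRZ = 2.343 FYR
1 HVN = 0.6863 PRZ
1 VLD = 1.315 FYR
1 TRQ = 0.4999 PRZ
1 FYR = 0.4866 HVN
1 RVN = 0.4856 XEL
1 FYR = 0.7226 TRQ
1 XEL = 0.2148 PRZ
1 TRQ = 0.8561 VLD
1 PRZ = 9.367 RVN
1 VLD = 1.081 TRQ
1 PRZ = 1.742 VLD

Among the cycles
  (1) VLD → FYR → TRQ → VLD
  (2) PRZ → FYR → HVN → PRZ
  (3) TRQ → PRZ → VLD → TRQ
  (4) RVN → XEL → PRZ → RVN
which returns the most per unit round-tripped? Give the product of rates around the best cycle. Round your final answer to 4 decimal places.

(1) 1.315 × 0.7226 × 0.8561 = 0.81348
(2) 2.343 × 0.4866 × 0.6863 = 0.78245
(3) 0.4999 × 1.742 × 1.081 = 0.94136
(4) 0.4856 × 0.2148 × 9.367 = 0.97704
Highest is cycle (4) at 0.9770 (≤1, no arbitrage).

0.9770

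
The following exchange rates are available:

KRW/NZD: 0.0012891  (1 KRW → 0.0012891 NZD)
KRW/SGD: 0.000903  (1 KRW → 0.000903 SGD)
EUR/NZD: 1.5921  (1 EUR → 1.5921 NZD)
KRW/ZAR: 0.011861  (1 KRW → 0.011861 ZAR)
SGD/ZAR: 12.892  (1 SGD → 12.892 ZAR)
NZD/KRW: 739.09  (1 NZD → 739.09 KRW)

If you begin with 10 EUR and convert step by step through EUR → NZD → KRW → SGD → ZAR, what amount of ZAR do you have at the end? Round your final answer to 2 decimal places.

136.99

10 EUR × 1.5921 = 15.921 NZD
15.921 NZD × 739.09 = 11767.05189 KRW
11767.05189 KRW × 0.000903 = 10.62564785667 SGD
10.62564785667 SGD × 12.892 = 136.98585216818964 ZAR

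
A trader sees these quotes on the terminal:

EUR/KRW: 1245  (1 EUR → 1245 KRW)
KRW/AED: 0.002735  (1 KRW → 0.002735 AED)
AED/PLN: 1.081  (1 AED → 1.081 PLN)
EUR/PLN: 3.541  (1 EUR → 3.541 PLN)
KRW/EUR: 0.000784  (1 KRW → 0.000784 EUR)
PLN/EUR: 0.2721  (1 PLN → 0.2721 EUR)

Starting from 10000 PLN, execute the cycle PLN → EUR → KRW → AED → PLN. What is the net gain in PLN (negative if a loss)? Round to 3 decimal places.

15.691

10000 PLN × 0.2721 = 2721 EUR
2721 EUR × 1245 = 3387645 KRW
3387645 KRW × 0.002735 = 9265.209075 AED
9265.209075 AED × 1.081 = 10015.691010075 PLN
Net change: 10015.691010075 − 10000 = 15.691010075 PLN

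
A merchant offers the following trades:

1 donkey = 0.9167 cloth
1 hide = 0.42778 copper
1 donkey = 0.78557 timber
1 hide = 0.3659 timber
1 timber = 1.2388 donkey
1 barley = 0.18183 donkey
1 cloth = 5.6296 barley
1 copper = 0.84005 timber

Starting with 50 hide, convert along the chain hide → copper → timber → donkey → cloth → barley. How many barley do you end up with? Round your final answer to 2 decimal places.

50 hide × 0.42778 = 21.389 copper
21.389 copper × 0.84005 = 17.96782945 timber
17.96782945 timber × 1.2388 = 22.25854712266 donkey
22.25854712266 donkey × 0.9167 = 20.404410147342422 cloth
20.404410147342422 cloth × 5.6296 = 114.8686673654788988912 barley

114.87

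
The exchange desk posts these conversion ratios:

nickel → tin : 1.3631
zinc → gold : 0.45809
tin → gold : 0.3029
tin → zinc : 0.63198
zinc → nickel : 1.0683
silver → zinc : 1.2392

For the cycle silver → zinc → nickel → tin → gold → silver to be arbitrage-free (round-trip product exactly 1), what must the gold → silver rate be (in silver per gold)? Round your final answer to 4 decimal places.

Known legs of the cycle: 1.2392 × 1.0683 × 1.3631 × 0.3029 = 0.5465899274705064
For no arbitrage the full-cycle product must be 1, so the missing rate is 1 / 0.5465899274705064 ≈ 1.829525.

1.8295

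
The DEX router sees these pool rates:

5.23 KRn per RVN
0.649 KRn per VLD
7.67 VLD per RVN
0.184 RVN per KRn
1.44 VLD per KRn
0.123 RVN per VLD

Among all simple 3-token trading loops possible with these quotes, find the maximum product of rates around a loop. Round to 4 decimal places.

0.9263

RVN→KRn→VLD→RVN: 5.23 × 1.44 × 0.123 = 0.92634
RVN→VLD→KRn→RVN: 7.67 × 0.649 × 0.184 = 0.91592
Maximum is RVN→KRn→VLD→RVN at 0.9263; no arbitrage — every cycle loses value.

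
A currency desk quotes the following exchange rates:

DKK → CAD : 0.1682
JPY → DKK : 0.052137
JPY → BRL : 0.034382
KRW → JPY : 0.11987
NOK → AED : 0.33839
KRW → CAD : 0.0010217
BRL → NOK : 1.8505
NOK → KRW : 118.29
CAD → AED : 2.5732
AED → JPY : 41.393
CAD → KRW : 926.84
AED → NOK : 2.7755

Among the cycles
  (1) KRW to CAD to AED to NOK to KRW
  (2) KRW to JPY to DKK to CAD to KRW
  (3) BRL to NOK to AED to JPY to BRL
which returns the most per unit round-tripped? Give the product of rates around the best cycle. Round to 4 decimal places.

0.9743

(1) 0.0010217 × 2.5732 × 2.7755 × 118.29 = 0.86315
(2) 0.11987 × 0.052137 × 0.1682 × 926.84 = 0.97429
(3) 1.8505 × 0.33839 × 41.393 × 0.034382 = 0.89118
Highest is cycle (2) at 0.9743 (≤1, no arbitrage).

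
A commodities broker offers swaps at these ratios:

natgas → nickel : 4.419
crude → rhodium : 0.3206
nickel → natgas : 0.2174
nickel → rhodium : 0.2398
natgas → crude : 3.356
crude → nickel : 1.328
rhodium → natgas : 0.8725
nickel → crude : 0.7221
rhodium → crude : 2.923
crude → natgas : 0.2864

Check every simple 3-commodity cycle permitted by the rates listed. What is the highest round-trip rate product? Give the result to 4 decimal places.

crude→nickel→natgas→crude: 1.328 × 0.2174 × 3.356 = 0.96890
rhodium→natgas→crude→rhodium: 0.8725 × 3.356 × 0.3206 = 0.93875
rhodium→crude→nickel→rhodium: 2.923 × 1.328 × 0.2398 = 0.93084
rhodium→natgas→nickel→rhodium: 0.8725 × 4.419 × 0.2398 = 0.92457
crude→natgas→nickel→crude: 0.2864 × 4.419 × 0.7221 = 0.91389
Maximum is crude→nickel→natgas→crude at 0.9689; no arbitrage — every cycle loses value.

0.9689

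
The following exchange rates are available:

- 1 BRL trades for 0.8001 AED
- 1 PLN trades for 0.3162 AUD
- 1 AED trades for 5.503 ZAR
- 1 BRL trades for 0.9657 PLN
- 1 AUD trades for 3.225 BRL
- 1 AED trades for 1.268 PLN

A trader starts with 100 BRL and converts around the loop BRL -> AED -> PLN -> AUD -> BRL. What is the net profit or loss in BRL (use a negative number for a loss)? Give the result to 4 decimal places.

100 BRL × 0.8001 = 80.01 AED
80.01 AED × 1.268 = 101.45268 PLN
101.45268 PLN × 0.3162 = 32.079337416 AUD
32.079337416 AUD × 3.225 = 103.4558631666 BRL
Net change: 103.4558631666 − 100 = 3.4558631666 BRL

3.4559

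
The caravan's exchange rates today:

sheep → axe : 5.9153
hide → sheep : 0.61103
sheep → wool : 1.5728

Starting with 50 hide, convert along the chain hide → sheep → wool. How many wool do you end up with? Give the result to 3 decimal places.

48.051

50 hide × 0.61103 = 30.5515 sheep
30.5515 sheep × 1.5728 = 48.0513992 wool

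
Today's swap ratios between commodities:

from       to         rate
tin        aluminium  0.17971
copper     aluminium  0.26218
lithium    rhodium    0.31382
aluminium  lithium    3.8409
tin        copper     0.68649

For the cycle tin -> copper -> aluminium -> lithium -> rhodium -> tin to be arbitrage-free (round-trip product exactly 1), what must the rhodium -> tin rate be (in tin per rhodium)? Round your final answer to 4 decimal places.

Known legs of the cycle: 0.68649 × 0.26218 × 3.8409 × 0.31382 = 0.2169438747829978716
For no arbitrage the full-cycle product must be 1, so the missing rate is 1 / 0.2169438747829978716 ≈ 4.609487.

4.6095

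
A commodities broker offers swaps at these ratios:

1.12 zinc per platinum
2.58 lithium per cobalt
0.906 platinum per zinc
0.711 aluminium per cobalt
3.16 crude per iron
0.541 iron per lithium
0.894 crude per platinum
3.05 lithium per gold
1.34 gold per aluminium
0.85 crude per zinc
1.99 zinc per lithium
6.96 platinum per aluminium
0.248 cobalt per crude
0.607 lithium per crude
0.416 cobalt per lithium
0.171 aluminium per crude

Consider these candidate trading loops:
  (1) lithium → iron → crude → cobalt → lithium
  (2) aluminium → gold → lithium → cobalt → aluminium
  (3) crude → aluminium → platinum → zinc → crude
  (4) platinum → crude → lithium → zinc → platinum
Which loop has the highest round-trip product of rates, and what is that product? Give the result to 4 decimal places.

1.2088

(1) 0.541 × 3.16 × 0.248 × 2.58 = 1.09384
(2) 1.34 × 3.05 × 0.416 × 0.711 = 1.20884
(3) 0.171 × 6.96 × 1.12 × 0.85 = 1.13303
(4) 0.894 × 0.607 × 1.99 × 0.906 = 0.97838
Highest is cycle (2) at 1.2088 (>1, arbitrage).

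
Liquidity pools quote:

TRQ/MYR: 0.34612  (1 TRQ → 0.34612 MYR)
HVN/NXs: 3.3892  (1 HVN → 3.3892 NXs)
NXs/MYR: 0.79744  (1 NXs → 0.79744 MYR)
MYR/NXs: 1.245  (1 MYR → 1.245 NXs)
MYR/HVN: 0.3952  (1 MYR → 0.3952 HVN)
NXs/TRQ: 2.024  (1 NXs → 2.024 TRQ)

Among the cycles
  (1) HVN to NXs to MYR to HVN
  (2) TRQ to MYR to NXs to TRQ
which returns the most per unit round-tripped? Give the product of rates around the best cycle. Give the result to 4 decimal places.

(1) 3.3892 × 0.79744 × 0.3952 = 1.06810
(2) 0.34612 × 1.245 × 2.024 = 0.87218
Highest is cycle (1) at 1.0681 (>1, arbitrage).

1.0681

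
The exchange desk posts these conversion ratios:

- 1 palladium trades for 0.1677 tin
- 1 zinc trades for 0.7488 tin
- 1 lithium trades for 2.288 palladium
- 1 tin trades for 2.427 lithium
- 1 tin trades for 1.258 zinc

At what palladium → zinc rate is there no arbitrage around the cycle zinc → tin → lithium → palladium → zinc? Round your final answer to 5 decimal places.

0.24050

Known legs of the cycle: 0.7488 × 2.427 × 2.288 = 4.1580684288
For no arbitrage the full-cycle product must be 1, so the missing rate is 1 / 4.1580684288 ≈ 0.2404963.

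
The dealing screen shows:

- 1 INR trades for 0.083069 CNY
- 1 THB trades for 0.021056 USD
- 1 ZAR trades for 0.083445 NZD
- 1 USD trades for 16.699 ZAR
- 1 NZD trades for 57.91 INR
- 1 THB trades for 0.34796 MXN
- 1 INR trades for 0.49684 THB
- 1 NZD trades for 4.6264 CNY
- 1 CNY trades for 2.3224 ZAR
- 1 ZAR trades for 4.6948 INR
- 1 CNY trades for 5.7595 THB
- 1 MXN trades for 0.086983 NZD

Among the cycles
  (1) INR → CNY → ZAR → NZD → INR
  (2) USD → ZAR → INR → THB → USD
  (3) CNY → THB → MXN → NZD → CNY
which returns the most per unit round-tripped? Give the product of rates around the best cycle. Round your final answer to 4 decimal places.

0.9322

(1) 0.083069 × 2.3224 × 0.083445 × 57.91 = 0.93224
(2) 16.699 × 4.6948 × 0.49684 × 0.021056 = 0.82016
(3) 5.7595 × 0.34796 × 0.086983 × 4.6264 = 0.80648
Highest is cycle (1) at 0.9322 (≤1, no arbitrage).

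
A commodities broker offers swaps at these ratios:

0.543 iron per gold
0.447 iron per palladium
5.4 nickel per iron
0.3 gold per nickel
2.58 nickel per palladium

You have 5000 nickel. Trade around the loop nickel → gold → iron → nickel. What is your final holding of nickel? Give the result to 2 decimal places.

4398.30

5000 nickel × 0.3 = 1500 gold
1500 gold × 0.543 = 814.5 iron
814.5 iron × 5.4 = 4398.3 nickel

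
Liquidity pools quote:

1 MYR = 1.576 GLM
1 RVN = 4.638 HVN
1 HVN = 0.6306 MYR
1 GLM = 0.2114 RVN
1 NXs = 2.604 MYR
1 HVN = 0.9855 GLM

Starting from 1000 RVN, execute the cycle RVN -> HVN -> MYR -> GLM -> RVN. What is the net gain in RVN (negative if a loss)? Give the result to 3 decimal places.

-25.581

1000 RVN × 4.638 = 4638 HVN
4638 HVN × 0.6306 = 2924.7228 MYR
2924.7228 MYR × 1.576 = 4609.3631328 GLM
4609.3631328 GLM × 0.2114 = 974.41936627392 RVN
Net change: 974.41936627392 − 1000 = -25.58063372608 RVN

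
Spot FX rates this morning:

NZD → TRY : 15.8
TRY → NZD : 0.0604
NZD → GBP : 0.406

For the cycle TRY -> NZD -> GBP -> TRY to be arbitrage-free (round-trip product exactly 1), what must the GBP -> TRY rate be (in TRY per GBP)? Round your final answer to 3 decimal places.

40.779

Known legs of the cycle: 0.0604 × 0.406 = 0.0245224
For no arbitrage the full-cycle product must be 1, so the missing rate is 1 / 0.0245224 ≈ 40.77904.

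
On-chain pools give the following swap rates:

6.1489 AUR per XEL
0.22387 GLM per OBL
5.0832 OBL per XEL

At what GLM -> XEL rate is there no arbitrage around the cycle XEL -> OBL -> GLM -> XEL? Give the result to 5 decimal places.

Known legs of the cycle: 5.0832 × 0.22387 = 1.137975984
For no arbitrage the full-cycle product must be 1, so the missing rate is 1 / 1.137975984 ≈ 0.8787532.

0.87875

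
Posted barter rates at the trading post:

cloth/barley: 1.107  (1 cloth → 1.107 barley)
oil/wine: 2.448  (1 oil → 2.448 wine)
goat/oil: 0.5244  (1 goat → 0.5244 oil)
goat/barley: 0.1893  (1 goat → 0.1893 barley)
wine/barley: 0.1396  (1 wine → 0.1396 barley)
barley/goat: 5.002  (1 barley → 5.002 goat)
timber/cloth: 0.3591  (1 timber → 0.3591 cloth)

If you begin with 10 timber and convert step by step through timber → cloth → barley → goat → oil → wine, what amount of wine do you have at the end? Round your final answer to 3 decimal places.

10 timber × 0.3591 = 3.591 cloth
3.591 cloth × 1.107 = 3.975237 barley
3.975237 barley × 5.002 = 19.884135474 goat
19.884135474 goat × 0.5244 = 10.4272406425656 oil
10.4272406425656 oil × 2.448 = 25.5258850930005888 wine

25.526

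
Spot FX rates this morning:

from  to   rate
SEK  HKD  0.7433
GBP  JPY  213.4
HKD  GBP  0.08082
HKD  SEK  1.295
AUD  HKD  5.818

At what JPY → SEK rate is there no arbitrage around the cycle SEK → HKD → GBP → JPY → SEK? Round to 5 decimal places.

0.07801

Known legs of the cycle: 0.7433 × 0.08082 × 213.4 = 12.8196861804
For no arbitrage the full-cycle product must be 1, so the missing rate is 1 / 12.8196861804 ≈ 0.0780050.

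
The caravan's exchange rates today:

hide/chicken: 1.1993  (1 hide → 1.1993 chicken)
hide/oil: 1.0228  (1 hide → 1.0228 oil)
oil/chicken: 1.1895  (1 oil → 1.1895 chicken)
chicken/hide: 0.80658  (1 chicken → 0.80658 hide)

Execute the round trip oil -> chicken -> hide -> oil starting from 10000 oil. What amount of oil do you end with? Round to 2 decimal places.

10000 oil × 1.1895 = 11895 chicken
11895 chicken × 0.80658 = 9594.2691 hide
9594.2691 hide × 1.0228 = 9813.01843548 oil

9813.02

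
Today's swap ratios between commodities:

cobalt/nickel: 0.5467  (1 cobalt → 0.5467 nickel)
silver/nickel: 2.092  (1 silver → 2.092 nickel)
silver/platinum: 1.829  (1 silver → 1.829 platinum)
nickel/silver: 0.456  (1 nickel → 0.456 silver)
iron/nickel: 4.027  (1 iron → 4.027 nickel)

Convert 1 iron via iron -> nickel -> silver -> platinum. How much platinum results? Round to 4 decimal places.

1 iron × 4.027 = 4.027 nickel
4.027 nickel × 0.456 = 1.836312 silver
1.836312 silver × 1.829 = 3.358614648 platinum

3.3586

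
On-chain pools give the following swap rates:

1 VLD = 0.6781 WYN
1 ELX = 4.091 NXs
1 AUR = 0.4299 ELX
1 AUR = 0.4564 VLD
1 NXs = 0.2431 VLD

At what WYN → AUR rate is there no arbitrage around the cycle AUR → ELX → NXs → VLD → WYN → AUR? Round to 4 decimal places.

Known legs of the cycle: 0.4299 × 4.091 × 0.2431 × 0.6781 = 0.289918298940699
For no arbitrage the full-cycle product must be 1, so the missing rate is 1 / 0.289918298940699 ≈ 3.449248.

3.4492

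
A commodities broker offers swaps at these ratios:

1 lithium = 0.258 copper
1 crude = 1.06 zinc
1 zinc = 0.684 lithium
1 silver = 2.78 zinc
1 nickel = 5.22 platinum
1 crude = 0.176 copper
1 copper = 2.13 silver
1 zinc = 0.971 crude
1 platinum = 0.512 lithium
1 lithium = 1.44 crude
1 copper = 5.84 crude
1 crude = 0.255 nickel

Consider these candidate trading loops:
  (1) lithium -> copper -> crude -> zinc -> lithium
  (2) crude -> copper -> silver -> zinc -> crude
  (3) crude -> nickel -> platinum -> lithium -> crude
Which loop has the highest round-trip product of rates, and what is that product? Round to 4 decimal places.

1.0924

(1) 0.258 × 5.84 × 1.06 × 0.684 = 1.09243
(2) 0.176 × 2.13 × 2.78 × 0.971 = 1.01194
(3) 0.255 × 5.22 × 0.512 × 1.44 = 0.98139
Highest is cycle (1) at 1.0924 (>1, arbitrage).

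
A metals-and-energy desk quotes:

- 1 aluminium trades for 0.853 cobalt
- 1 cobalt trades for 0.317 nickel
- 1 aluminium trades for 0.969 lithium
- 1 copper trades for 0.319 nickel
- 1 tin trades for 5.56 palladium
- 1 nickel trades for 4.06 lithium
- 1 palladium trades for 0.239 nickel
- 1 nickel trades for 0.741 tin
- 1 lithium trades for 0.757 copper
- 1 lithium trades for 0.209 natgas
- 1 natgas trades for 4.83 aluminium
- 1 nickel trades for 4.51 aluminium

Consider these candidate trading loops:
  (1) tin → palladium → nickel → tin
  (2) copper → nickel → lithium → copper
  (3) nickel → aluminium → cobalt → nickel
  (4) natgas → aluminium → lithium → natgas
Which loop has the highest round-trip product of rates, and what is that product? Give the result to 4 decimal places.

(1) 5.56 × 0.239 × 0.741 = 0.98467
(2) 0.319 × 4.06 × 0.757 = 0.98042
(3) 4.51 × 0.853 × 0.317 = 1.21951
(4) 4.83 × 0.969 × 0.209 = 0.97818
Highest is cycle (3) at 1.2195 (>1, arbitrage).

1.2195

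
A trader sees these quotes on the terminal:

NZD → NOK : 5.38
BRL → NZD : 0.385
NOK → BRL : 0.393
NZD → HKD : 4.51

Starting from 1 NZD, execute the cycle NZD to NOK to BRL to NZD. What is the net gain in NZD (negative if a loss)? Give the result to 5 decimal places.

-0.18598

1 NZD × 5.38 = 5.38 NOK
5.38 NOK × 0.393 = 2.11434 BRL
2.11434 BRL × 0.385 = 0.8140209 NZD
Net change: 0.8140209 − 1 = -0.1859791 NZD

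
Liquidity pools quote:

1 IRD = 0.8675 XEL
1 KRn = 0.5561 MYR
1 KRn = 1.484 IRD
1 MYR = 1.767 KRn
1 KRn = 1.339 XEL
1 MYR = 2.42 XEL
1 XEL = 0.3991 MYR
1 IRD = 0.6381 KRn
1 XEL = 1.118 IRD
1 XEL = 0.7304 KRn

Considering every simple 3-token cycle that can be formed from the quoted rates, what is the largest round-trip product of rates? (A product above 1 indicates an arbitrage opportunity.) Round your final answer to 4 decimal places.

MYR→XEL→KRn→MYR: 2.42 × 0.7304 × 0.5561 = 0.98294
XEL→IRD→KRn→XEL: 1.118 × 0.6381 × 1.339 = 0.95524
MYR→KRn→XEL→MYR: 1.767 × 1.339 × 0.3991 = 0.94428
XEL→KRn→IRD→XEL: 0.7304 × 1.484 × 0.8675 = 0.94030
Maximum is MYR→XEL→KRn→MYR at 0.9829; no arbitrage — every cycle loses value.

0.9829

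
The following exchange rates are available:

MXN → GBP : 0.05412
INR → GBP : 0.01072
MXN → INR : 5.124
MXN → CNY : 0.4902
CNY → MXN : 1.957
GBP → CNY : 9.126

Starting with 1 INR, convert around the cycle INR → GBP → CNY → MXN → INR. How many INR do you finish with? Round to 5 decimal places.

0.98101

1 INR × 0.01072 = 0.01072 GBP
0.01072 GBP × 9.126 = 0.09783072 CNY
0.09783072 CNY × 1.957 = 0.19145471904 MXN
0.19145471904 MXN × 5.124 = 0.98101398036096 INR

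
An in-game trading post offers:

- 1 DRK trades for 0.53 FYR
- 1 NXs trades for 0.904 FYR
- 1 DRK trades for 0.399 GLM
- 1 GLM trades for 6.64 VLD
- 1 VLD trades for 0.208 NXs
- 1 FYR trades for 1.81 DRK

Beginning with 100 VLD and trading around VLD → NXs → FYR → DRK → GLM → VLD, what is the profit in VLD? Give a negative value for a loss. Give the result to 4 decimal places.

-9.8322

100 VLD × 0.208 = 20.8 NXs
20.8 NXs × 0.904 = 18.8032 FYR
18.8032 FYR × 1.81 = 34.033792 DRK
34.033792 DRK × 0.399 = 13.579483008 GLM
13.579483008 GLM × 6.64 = 90.16776717312 VLD
Net change: 90.16776717312 − 100 = -9.83223282688 VLD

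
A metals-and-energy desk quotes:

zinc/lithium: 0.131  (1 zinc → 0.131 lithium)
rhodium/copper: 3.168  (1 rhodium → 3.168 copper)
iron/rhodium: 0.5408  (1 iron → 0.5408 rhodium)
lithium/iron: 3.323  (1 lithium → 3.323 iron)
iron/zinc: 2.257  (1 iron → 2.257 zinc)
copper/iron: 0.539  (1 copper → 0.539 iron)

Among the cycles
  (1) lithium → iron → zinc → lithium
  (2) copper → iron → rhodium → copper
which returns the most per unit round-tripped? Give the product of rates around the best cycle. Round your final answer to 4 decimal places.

0.9825

(1) 3.323 × 2.257 × 0.131 = 0.98250
(2) 0.539 × 0.5408 × 3.168 = 0.92344
Highest is cycle (1) at 0.9825 (≤1, no arbitrage).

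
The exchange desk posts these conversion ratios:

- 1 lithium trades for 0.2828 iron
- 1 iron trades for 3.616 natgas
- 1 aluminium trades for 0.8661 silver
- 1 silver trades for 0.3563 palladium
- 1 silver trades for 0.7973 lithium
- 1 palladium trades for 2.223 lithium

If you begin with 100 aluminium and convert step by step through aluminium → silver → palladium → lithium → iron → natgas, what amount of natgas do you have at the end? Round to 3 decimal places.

70.151

100 aluminium × 0.8661 = 86.61 silver
86.61 silver × 0.3563 = 30.859143 palladium
30.859143 palladium × 2.223 = 68.599874889 lithium
68.599874889 lithium × 0.2828 = 19.4000446186092 iron
19.4000446186092 iron × 3.616 = 70.1505613408908672 natgas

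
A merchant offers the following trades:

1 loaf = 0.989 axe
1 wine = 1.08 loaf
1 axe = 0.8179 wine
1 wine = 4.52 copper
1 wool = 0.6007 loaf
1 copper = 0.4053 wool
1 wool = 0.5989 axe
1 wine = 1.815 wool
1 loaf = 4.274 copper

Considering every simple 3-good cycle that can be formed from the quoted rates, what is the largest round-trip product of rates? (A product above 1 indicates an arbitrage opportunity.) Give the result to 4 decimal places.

loaf→copper→wool→loaf: 4.274 × 0.4053 × 0.6007 = 1.04056
wool→axe→wine→wool: 0.5989 × 0.8179 × 1.815 = 0.88906
loaf→axe→wine→loaf: 0.989 × 0.8179 × 1.08 = 0.87362
Maximum is loaf→copper→wool→loaf at 1.0406; arbitrage exists.

1.0406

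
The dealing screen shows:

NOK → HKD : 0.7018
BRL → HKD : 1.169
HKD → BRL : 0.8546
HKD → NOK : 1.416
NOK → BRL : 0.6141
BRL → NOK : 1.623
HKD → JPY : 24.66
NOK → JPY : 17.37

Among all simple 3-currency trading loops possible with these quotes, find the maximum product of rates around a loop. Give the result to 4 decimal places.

1.0165

NOK→BRL→HKD→NOK: 0.6141 × 1.169 × 1.416 = 1.01652
NOK→HKD→BRL→NOK: 0.7018 × 0.8546 × 1.623 = 0.97341
Maximum is NOK→BRL→HKD→NOK at 1.0165; arbitrage exists.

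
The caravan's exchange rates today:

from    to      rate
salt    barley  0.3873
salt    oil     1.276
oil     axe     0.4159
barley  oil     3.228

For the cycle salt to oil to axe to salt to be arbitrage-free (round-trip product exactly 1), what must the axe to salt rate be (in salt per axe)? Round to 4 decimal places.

Known legs of the cycle: 1.276 × 0.4159 = 0.5306884
For no arbitrage the full-cycle product must be 1, so the missing rate is 1 / 0.5306884 ≈ 1.884345.

1.8843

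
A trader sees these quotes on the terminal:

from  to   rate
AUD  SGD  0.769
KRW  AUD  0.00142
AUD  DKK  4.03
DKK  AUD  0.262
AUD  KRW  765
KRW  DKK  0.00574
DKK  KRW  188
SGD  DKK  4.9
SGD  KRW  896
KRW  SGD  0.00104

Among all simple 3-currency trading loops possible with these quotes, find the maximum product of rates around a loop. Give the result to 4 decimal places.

1.1505

DKK→AUD→KRW→DKK: 0.262 × 765 × 0.00574 = 1.15047
DKK→KRW→AUD→DKK: 188 × 0.00142 × 4.03 = 1.07585
DKK→AUD→SGD→DKK: 0.262 × 0.769 × 4.9 = 0.98724
KRW→AUD→SGD→KRW: 0.00142 × 0.769 × 896 = 0.97841
DKK→KRW→SGD→DKK: 188 × 0.00104 × 4.9 = 0.95805
Maximum is DKK→AUD→KRW→DKK at 1.1505; arbitrage exists.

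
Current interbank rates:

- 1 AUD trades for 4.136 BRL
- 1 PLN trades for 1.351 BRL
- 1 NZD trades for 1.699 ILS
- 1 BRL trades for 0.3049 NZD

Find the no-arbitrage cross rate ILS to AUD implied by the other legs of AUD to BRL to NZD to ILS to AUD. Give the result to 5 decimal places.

0.46673

Known legs of the cycle: 4.136 × 0.3049 × 1.699 = 2.1425518136
For no arbitrage the full-cycle product must be 1, so the missing rate is 1 / 2.1425518136 ≈ 0.4667332.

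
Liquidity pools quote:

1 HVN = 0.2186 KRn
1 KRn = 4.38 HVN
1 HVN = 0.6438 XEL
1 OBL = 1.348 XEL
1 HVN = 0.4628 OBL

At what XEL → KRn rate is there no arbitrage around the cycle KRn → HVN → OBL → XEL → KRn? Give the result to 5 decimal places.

0.36597

Known legs of the cycle: 4.38 × 0.4628 × 1.348 = 2.732482272
For no arbitrage the full-cycle product must be 1, so the missing rate is 1 / 2.732482272 ≈ 0.3659676.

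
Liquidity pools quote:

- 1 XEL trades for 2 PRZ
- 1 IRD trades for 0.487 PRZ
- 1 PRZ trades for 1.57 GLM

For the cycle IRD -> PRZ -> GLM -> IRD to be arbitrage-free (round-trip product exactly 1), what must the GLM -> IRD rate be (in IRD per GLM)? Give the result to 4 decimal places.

1.3079

Known legs of the cycle: 0.487 × 1.57 = 0.76459
For no arbitrage the full-cycle product must be 1, so the missing rate is 1 / 0.76459 ≈ 1.307891.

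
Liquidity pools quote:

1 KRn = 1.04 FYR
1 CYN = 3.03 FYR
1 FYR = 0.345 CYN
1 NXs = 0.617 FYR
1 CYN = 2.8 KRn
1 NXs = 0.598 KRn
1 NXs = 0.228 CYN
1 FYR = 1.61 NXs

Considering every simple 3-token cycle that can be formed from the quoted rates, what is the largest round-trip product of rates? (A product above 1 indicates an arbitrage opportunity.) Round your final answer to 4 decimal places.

1.1123

FYR→NXs→CYN→FYR: 1.61 × 0.228 × 3.03 = 1.11225
FYR→CYN→KRn→FYR: 0.345 × 2.8 × 1.04 = 1.00464
FYR→NXs→KRn→FYR: 1.61 × 0.598 × 1.04 = 1.00129
Maximum is FYR→NXs→CYN→FYR at 1.1123; arbitrage exists.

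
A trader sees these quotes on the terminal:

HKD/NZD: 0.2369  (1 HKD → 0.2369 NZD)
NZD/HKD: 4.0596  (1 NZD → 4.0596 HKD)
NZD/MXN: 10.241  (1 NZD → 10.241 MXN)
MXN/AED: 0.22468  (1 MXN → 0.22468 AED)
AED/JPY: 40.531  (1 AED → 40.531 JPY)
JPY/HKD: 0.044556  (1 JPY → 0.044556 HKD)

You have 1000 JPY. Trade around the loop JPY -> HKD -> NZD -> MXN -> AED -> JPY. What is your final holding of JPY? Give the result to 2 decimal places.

1000 JPY × 0.044556 = 44.556 HKD
44.556 HKD × 0.2369 = 10.5553164 NZD
10.5553164 NZD × 10.241 = 108.0969952524 MXN
108.0969952524 MXN × 0.22468 = 24.287232893309232 AED
24.287232893309232 AED × 40.531 = 984.385836398716482192 JPY

984.39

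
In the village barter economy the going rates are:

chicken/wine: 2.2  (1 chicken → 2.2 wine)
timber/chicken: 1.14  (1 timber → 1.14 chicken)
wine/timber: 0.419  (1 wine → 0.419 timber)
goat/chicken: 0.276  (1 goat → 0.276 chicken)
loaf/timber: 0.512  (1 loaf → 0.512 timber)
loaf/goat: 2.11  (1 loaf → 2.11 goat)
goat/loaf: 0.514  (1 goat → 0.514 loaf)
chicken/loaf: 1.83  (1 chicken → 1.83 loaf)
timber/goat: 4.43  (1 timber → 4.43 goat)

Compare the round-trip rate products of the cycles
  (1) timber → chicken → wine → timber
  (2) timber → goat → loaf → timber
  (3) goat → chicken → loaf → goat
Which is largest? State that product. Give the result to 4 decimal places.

(1) 1.14 × 2.2 × 0.419 = 1.05085
(2) 4.43 × 0.514 × 0.512 = 1.16583
(3) 0.276 × 1.83 × 2.11 = 1.06572
Highest is cycle (2) at 1.1658 (>1, arbitrage).

1.1658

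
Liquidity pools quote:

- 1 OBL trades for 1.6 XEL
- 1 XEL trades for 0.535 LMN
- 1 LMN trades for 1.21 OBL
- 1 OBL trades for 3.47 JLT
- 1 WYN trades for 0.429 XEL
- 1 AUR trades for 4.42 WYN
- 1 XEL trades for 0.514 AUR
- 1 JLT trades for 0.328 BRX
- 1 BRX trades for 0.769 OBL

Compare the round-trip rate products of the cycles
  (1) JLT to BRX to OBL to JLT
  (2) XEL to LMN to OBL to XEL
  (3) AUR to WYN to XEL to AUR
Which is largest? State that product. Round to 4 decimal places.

1.0358

(1) 0.328 × 0.769 × 3.47 = 0.87525
(2) 0.535 × 1.21 × 1.6 = 1.03576
(3) 4.42 × 0.429 × 0.514 = 0.97464
Highest is cycle (2) at 1.0358 (>1, arbitrage).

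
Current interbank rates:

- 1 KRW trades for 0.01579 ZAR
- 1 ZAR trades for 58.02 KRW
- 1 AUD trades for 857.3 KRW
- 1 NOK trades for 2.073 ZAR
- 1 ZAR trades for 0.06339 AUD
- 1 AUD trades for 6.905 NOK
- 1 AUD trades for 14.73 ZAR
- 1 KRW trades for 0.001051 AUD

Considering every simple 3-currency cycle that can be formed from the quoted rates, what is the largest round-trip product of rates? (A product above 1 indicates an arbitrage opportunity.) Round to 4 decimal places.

NOK→ZAR→AUD→NOK: 2.073 × 0.06339 × 6.905 = 0.90737
ZAR→KRW→AUD→ZAR: 58.02 × 0.001051 × 14.73 = 0.89822
ZAR→AUD→KRW→ZAR: 0.06339 × 857.3 × 0.01579 = 0.85810
Maximum is NOK→ZAR→AUD→NOK at 0.9074; no arbitrage — every cycle loses value.

0.9074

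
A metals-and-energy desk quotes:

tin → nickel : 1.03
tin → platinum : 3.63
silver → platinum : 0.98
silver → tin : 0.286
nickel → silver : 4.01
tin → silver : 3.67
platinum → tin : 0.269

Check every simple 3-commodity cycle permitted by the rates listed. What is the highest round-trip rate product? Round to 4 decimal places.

1.1813

tin→nickel→silver→tin: 1.03 × 4.01 × 0.286 = 1.18127
tin→silver→platinum→tin: 3.67 × 0.98 × 0.269 = 0.96749
Maximum is tin→nickel→silver→tin at 1.1813; arbitrage exists.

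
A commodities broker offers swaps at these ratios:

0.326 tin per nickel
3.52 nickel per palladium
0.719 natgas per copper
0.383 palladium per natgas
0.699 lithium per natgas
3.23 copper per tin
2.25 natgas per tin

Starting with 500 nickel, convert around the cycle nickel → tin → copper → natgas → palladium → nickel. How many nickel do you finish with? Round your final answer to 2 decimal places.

500 nickel × 0.326 = 163 tin
163 tin × 3.23 = 526.49 copper
526.49 copper × 0.719 = 378.54631 natgas
378.54631 natgas × 0.383 = 144.98323673 palladium
144.98323673 palladium × 3.52 = 510.3409932896 nickel

510.34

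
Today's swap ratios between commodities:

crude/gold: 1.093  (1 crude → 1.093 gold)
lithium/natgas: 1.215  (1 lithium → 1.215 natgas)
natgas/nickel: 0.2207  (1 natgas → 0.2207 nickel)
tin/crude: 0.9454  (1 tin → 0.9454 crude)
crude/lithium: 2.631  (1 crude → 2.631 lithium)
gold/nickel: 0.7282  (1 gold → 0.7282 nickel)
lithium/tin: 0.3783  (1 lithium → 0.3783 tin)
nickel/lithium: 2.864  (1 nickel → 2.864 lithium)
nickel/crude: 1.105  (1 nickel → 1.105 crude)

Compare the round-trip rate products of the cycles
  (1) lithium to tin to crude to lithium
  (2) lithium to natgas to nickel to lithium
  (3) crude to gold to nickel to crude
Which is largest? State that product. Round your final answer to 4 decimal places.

(1) 0.3783 × 0.9454 × 2.631 = 0.94096
(2) 1.215 × 0.2207 × 2.864 = 0.76798
(3) 1.093 × 0.7282 × 1.105 = 0.87949
Highest is cycle (1) at 0.9410 (≤1, no arbitrage).

0.9410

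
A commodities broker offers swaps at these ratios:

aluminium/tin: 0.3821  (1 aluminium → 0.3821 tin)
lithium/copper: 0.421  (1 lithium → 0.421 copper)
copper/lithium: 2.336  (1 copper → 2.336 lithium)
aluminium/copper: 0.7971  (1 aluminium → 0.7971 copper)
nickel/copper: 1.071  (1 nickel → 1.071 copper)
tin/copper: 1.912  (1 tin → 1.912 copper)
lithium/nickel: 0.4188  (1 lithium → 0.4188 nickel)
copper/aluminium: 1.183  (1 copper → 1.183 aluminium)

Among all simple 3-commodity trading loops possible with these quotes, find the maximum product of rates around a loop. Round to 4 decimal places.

1.0478

nickel→copper→lithium→nickel: 1.071 × 2.336 × 0.4188 = 1.04778
tin→copper→aluminium→tin: 1.912 × 1.183 × 0.3821 = 0.86427
Maximum is nickel→copper→lithium→nickel at 1.0478; arbitrage exists.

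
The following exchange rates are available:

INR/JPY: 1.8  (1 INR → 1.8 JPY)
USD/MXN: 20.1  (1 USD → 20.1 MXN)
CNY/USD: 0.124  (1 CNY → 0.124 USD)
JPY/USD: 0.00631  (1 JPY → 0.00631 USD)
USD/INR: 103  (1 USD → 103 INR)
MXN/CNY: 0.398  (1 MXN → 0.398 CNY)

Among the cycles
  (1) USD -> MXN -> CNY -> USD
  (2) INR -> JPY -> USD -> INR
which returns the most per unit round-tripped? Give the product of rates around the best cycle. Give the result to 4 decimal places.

(1) 20.1 × 0.398 × 0.124 = 0.99198
(2) 1.8 × 0.00631 × 103 = 1.16987
Highest is cycle (2) at 1.1699 (>1, arbitrage).

1.1699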